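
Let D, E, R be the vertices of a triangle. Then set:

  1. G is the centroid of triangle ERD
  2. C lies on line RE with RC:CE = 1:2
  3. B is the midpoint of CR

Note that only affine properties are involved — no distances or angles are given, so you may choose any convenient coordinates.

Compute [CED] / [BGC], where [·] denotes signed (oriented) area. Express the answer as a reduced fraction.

Work in coordinates with D = (0, 0), E = (1, 0), R = (0, 1).
1. G is the centroid of triangle ERD ⇒ G = (1/3, 1/3)
2. C lies on line RE with RC:CE = 1:2 ⇒ C = (1/3, 2/3)
3. B is the midpoint of CR ⇒ B = (1/6, 5/6)
2·[CED] = -2/3, 2·[BGC] = 1/18
[CED]:[BGC] = -2/3:1/18 = -12

[CED]:[BGC] = -12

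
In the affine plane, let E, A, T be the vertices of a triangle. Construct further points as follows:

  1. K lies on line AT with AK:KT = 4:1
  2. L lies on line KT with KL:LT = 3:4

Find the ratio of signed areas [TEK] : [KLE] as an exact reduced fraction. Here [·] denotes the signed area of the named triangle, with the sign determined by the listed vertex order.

Assign E = (0, 0), A = (1, 0), T = (0, 1) — the answer is frame-independent, so this choice is without loss of generality.
1. K lies on line AT with AK:KT = 4:1 ⇒ K = (1/5, 4/5)
2. L lies on line KT with KL:LT = 3:4 ⇒ L = (4/35, 31/35)
2·[TEK] = 1/5, 2·[KLE] = 3/35
[TEK]:[KLE] = 1/5:3/35 = 7/3

[TEK]:[KLE] = 7/3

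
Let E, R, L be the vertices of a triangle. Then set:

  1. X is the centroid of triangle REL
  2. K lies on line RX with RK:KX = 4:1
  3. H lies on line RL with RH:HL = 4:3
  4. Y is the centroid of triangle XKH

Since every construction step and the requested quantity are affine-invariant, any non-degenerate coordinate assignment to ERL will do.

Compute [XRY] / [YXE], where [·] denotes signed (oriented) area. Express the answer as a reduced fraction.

Set E = (0, 0), R = (1, 0), L = (0, 1); any affine frame gives the same invariant.
1. X is the centroid of triangle REL ⇒ X = (1/3, 1/3)
2. K lies on line RX with RK:KX = 4:1 ⇒ K = (7/15, 4/15)
3. H lies on line RL with RH:HL = 4:3 ⇒ H = (3/7, 4/7)
4. Y is the centroid of triangle XKH ⇒ Y = (43/105, 41/105)
2·[XRY] = 4/63, 2·[YXE] = 2/315
[XRY]:[YXE] = 4/63:2/315 = 10

[XRY]:[YXE] = 10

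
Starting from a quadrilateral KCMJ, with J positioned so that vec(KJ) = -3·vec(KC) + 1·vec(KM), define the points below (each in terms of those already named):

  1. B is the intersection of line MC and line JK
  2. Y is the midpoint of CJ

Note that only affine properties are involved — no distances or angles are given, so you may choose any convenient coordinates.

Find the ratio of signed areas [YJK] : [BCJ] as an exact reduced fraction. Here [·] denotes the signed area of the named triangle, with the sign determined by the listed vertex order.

[YJK]:[BCJ] = 1/3

Assign K = (0, 0), C = (1, 0), M = (0, 1), J = (-3, 1) — the answer is frame-independent, so this choice is without loss of generality.
1. B is the intersection of line MC and line JK ⇒ B = (3/2, -1/2)
2. Y is the midpoint of CJ ⇒ Y = (-1, 1/2)
2·[YJK] = 1/2, 2·[BCJ] = 3/2
[YJK]:[BCJ] = 1/2:3/2 = 1/3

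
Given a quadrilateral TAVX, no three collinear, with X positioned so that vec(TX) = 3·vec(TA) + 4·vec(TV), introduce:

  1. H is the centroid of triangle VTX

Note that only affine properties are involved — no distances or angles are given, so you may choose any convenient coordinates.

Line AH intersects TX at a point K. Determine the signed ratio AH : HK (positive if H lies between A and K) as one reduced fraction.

AH:HK = -5

Set T = (0, 0), A = (1, 0), V = (0, 1), X = (3, 4); any affine frame gives the same invariant.
1. H is the centroid of triangle VTX ⇒ H = (1, 5/3)
line AH meets TX at K = (1, 4/3)
H = A + t·(K−A) with t = 5/4, so AH:HK = 5/4:-1/4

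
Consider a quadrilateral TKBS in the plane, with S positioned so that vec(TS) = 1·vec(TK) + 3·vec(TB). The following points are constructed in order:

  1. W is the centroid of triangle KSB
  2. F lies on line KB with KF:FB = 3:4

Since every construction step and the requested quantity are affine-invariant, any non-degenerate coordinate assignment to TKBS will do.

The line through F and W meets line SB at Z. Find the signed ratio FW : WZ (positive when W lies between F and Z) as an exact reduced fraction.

Choose coordinates T = (0, 0), K = (1, 0), B = (0, 1), S = (1, 3).
1. W is the centroid of triangle KSB ⇒ W = (2/3, 4/3)
2. F lies on line KB with KF:FB = 3:4 ⇒ F = (4/7, 3/7)
line FW meets SB at Z = (4/5, 13/5)
W = F + t·(Z−F) with t = 5/12, so FW:WZ = 5/12:7/12

FW:WZ = 5/7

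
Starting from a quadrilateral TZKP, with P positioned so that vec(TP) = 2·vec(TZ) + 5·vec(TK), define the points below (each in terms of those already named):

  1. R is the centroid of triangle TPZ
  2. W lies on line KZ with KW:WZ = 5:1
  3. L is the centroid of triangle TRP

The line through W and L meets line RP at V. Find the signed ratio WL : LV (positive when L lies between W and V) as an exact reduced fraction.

WL:LV = -27/10

Work in coordinates with T = (0, 0), Z = (1, 0), K = (0, 1), P = (2, 5).
1. R is the centroid of triangle TPZ ⇒ R = (1, 5/3)
2. W lies on line KZ with KW:WZ = 5:1 ⇒ W = (5/6, 1/6)
3. L is the centroid of triangle TRP ⇒ L = (1, 20/9)
line WL meets RP at V = (76/81, 355/243)
L = W + t·(V−W) with t = 27/17, so WL:LV = 27/17:-10/17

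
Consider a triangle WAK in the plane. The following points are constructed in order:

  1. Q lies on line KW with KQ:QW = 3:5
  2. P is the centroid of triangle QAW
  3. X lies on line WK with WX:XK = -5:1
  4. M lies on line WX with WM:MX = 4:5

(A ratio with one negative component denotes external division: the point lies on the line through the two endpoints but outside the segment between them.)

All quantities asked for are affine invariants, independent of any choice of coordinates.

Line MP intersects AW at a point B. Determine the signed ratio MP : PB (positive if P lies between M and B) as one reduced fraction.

MP:PB = 5/3

Work in coordinates with W = (0, 0), A = (1, 0), K = (0, 1).
1. Q lies on line KW with KQ:QW = 3:5 ⇒ Q = (0, 5/8)
2. P is the centroid of triangle QAW ⇒ P = (1/3, 5/24)
3. X lies on line WK with WX:XK = -5:1 ⇒ X = (0, 5/4)
4. M lies on line WX with WM:MX = 4:5 ⇒ M = (0, 5/9)
line MP meets AW at B = (8/15, 0)
P = M + t·(B−M) with t = 5/8, so MP:PB = 5/8:3/8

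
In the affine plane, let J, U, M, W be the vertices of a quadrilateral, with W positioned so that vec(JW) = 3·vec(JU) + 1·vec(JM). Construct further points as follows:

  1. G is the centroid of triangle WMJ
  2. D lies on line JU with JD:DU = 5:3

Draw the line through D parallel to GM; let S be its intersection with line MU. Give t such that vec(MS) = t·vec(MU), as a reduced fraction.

Assign J = (0, 0), U = (1, 0), M = (0, 1), W = (3, 1) — the answer is frame-independent, so this choice is without loss of generality.
1. G is the centroid of triangle WMJ ⇒ G = (1, 2/3)
2. D lies on line JU with JD:DU = 5:3 ⇒ D = (5/8, 0)
through D parallel to GM: direction (-1, 1/3); meets MU at S = (19/16, -3/16)
S = M + t·(U−M) with t = 19/16

t = 19/16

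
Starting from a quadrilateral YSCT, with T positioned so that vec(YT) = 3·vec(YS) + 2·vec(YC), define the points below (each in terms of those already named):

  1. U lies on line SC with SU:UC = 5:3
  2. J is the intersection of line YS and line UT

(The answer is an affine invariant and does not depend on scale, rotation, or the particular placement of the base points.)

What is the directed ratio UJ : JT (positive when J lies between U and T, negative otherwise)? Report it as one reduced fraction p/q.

UJ:JT = -5/16

Assign Y = (0, 0), S = (1, 0), C = (0, 1), T = (3, 2) — the answer is frame-independent, so this choice is without loss of generality.
1. U lies on line SC with SU:UC = 5:3 ⇒ U = (3/8, 5/8)
2. J is the intersection of line YS and line UT ⇒ J = (-9/11, 0)
J = U + t·(T−U) with t = -5/11, so UJ:JT = t:(1−t) = -5/11:16/11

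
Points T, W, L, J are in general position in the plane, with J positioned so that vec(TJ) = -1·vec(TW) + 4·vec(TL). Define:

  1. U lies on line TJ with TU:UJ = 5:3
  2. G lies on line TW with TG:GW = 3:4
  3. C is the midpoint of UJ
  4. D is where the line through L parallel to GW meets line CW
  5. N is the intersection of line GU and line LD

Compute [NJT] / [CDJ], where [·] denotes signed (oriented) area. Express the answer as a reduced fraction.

[NJT]:[CDJ] = 208/105

Set T = (0, 0), W = (1, 0), L = (0, 1), J = (-1, 4); any affine frame gives the same invariant.
1. U lies on line TJ with TU:UJ = 5:3 ⇒ U = (-5/8, 5/2)
2. G lies on line TW with TG:GW = 3:4 ⇒ G = (3/7, 0)
3. C is the midpoint of UJ ⇒ C = (-13/16, 13/4)
4. D is where the line through L parallel to GW meets line CW ⇒ D = (23/52, 1)
5. N is the intersection of line GU and line LD ⇒ N = (1/140, 1)
2·[NJT] = 36/35, 2·[CDJ] = 27/52
[NJT]:[CDJ] = 36/35:27/52 = 208/105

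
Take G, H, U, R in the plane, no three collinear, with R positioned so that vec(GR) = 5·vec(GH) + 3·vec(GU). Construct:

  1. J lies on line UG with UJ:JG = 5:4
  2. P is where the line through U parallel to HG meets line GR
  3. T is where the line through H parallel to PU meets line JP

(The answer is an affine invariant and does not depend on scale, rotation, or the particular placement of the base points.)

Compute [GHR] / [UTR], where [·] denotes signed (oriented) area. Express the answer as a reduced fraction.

[GHR]:[UTR] = 9/7

Work in coordinates with G = (0, 0), H = (1, 0), U = (0, 1), R = (5, 3).
1. J lies on line UG with UJ:JG = 5:4 ⇒ J = (0, 4/9)
2. P is where the line through U parallel to HG meets line GR ⇒ P = (5/3, 1)
3. T is where the line through H parallel to PU meets line JP ⇒ T = (-4/3, 0)
2·[GHR] = 3, 2·[UTR] = 7/3
[GHR]:[UTR] = 3:7/3 = 9/7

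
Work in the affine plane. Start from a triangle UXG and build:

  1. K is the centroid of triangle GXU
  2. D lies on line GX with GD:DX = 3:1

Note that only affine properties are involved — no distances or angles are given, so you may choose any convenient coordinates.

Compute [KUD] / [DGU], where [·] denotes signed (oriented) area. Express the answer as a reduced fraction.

Assign U = (0, 0), X = (1, 0), G = (0, 1) — the answer is frame-independent, so this choice is without loss of generality.
1. K is the centroid of triangle GXU ⇒ K = (1/3, 1/3)
2. D lies on line GX with GD:DX = 3:1 ⇒ D = (3/4, 1/4)
2·[KUD] = 1/6, 2·[DGU] = 3/4
[KUD]:[DGU] = 1/6:3/4 = 2/9

[KUD]:[DGU] = 2/9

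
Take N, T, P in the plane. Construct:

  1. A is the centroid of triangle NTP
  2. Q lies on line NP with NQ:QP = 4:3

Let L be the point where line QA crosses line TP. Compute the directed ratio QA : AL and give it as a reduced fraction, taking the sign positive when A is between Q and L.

Assign N = (0, 0), T = (1, 0), P = (0, 1) — the answer is frame-independent, so this choice is without loss of generality.
1. A is the centroid of triangle NTP ⇒ A = (1/3, 1/3)
2. Q lies on line NP with NQ:QP = 4:3 ⇒ Q = (0, 4/7)
line QA meets TP at L = (3/2, -1/2)
A = Q + t·(L−Q) with t = 2/9, so QA:AL = 2/9:7/9

QA:AL = 2/7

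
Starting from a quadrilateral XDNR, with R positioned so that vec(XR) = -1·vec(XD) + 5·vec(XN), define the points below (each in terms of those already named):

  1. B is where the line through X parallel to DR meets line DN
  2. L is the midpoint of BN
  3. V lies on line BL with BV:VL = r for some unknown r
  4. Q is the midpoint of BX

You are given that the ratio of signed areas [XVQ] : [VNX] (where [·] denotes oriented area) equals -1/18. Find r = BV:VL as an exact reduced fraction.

Work in coordinates with X = (0, 0), D = (1, 0), N = (0, 1), R = (-1, 5).
1. B is where the line through X parallel to DR meets line DN ⇒ B = (-2/3, 5/3)
2. L is the midpoint of BN ⇒ L = (-1/3, 4/3)
3. With BV:VL = r, write λ = r/(r+1) so V = B + λ·(L−B); V is affine-linear in λ
4. Q is the midpoint of BX ⇒ Q = (-1/3, 5/6)
Every point depending on V is an affine combination of V and λ-independent points, so each such coordinate is linear in λ; the λ² term in each signed area is a multiple of (L−B)×(L−B) = 0, so 2·[XVQ] and 2·[VNX] are each linear in λ. Evaluating at λ=0 and λ=1:
  2·[XVQ] = 1/6·λ,   2·[VNX] = 1/3·λ − 2/3
So [XVQ]:[VNX] = (1/6·λ) / (1/3·λ − 2/3). Setting this equal to -1/18:
  1/6·λ = -1/18·(1/3·λ − 2/3)  ⇒  λ = 1/5
Then r = λ/(1−λ) = (1/5)/(4/5) = 1/4. Check: with r = 1/4, V = (-3/5, 8/5) and [XVQ]:[VNX] = -1/18 as required.

r = 1/4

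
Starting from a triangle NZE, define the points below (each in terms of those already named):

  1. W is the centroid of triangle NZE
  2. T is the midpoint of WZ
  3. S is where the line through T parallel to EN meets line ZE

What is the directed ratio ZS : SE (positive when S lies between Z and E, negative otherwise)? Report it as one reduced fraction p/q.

ZS:SE = 1/2

Work in coordinates with N = (0, 0), Z = (1, 0), E = (0, 1).
1. W is the centroid of triangle NZE ⇒ W = (1/3, 1/3)
2. T is the midpoint of WZ ⇒ T = (2/3, 1/6)
3. S is where the line through T parallel to EN meets line ZE ⇒ S = (2/3, 1/3)
S = Z + t·(E−Z) with t = 1/3, so ZS:SE = t:(1−t) = 1/3:2/3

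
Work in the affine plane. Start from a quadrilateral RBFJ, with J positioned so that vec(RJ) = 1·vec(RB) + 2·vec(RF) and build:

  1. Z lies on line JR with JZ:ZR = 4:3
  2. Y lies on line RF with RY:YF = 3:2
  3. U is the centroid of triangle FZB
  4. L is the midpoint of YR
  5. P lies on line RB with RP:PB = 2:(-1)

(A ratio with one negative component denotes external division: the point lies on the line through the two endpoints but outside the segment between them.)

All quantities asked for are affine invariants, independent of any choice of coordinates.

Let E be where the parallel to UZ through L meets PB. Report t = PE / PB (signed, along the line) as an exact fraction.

t = 97/50

Assign R = (0, 0), B = (1, 0), F = (0, 1), J = (1, 2) — the answer is frame-independent, so this choice is without loss of generality.
1. Z lies on line JR with JZ:ZR = 4:3 ⇒ Z = (3/7, 6/7)
2. Y lies on line RF with RY:YF = 3:2 ⇒ Y = (0, 3/5)
3. U is the centroid of triangle FZB ⇒ U = (10/21, 13/21)
4. L is the midpoint of YR ⇒ L = (0, 3/10)
5. P lies on line RB with RP:PB = 2:(-1) ⇒ P = (2, 0)
through L parallel to UZ: direction (-1/21, 5/21); meets PB at E = (3/50, 0)
E = P + t·(B−P) with t = 97/50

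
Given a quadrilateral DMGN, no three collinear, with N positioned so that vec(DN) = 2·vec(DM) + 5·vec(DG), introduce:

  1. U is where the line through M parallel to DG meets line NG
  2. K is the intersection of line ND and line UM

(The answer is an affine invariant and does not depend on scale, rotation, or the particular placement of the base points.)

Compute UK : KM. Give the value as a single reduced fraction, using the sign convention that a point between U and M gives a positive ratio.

UK:KM = 1/5

Assign D = (0, 0), M = (1, 0), G = (0, 1), N = (2, 5) — the answer is frame-independent, so this choice is without loss of generality.
1. U is where the line through M parallel to DG meets line NG ⇒ U = (1, 3)
2. K is the intersection of line ND and line UM ⇒ K = (1, 5/2)
K = U + t·(M−U) with t = 1/6, so UK:KM = t:(1−t) = 1/6:5/6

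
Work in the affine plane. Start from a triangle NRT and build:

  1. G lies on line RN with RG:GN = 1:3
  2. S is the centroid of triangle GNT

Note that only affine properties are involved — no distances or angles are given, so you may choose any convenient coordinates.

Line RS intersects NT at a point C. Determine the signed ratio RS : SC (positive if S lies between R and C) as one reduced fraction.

RS:SC = 3

Choose coordinates N = (0, 0), R = (1, 0), T = (0, 1).
1. G lies on line RN with RG:GN = 1:3 ⇒ G = (3/4, 0)
2. S is the centroid of triangle GNT ⇒ S = (1/4, 1/3)
line RS meets NT at C = (0, 4/9)
S = R + t·(C−R) with t = 3/4, so RS:SC = 3/4:1/4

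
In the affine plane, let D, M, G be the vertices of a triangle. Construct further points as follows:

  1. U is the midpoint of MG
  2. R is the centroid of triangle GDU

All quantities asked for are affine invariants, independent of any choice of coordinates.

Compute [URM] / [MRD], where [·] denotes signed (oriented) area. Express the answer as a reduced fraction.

[URM]:[MRD] = 1/3

Set D = (0, 0), M = (1, 0), G = (0, 1); any affine frame gives the same invariant.
1. U is the midpoint of MG ⇒ U = (1/2, 1/2)
2. R is the centroid of triangle GDU ⇒ R = (1/6, 1/2)
2·[URM] = 1/6, 2·[MRD] = 1/2
[URM]:[MRD] = 1/6:1/2 = 1/3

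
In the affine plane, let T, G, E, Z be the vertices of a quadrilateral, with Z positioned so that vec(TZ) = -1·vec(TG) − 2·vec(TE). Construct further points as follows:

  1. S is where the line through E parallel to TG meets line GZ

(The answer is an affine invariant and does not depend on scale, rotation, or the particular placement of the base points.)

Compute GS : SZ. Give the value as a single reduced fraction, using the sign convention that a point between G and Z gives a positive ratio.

GS:SZ = -1/3

Set T = (0, 0), G = (1, 0), E = (0, 1), Z = (-1, -2); any affine frame gives the same invariant.
1. S is where the line through E parallel to TG meets line GZ ⇒ S = (2, 1)
S = G + t·(Z−G) with t = -1/2, so GS:SZ = t:(1−t) = -1/2:3/2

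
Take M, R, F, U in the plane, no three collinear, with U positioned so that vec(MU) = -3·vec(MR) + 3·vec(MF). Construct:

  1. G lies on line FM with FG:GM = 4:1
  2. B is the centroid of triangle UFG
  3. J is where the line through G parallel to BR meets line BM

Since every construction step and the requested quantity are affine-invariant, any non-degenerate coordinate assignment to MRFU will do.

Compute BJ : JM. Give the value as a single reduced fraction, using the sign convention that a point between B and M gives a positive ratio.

BJ:JM = 5/2

Assign M = (0, 0), R = (1, 0), F = (0, 1), U = (-3, 3) — the answer is frame-independent, so this choice is without loss of generality.
1. G lies on line FM with FG:GM = 4:1 ⇒ G = (0, 1/5)
2. B is the centroid of triangle UFG ⇒ B = (-1, 7/5)
3. J is where the line through G parallel to BR meets line BM ⇒ J = (-2/7, 2/5)
J = B + t·(M−B) with t = 5/7, so BJ:JM = t:(1−t) = 5/7:2/7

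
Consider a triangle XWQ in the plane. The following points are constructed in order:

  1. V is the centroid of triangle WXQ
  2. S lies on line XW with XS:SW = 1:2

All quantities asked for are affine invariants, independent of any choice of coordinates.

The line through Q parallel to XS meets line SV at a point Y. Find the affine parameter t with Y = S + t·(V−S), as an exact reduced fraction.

t = 3

Set X = (0, 0), W = (1, 0), Q = (0, 1); any affine frame gives the same invariant.
1. V is the centroid of triangle WXQ ⇒ V = (1/3, 1/3)
2. S lies on line XW with XS:SW = 1:2 ⇒ S = (1/3, 0)
through Q parallel to XS: direction (1/3, 0); meets SV at Y = (1/3, 1)
Y = S + t·(V−S) with t = 3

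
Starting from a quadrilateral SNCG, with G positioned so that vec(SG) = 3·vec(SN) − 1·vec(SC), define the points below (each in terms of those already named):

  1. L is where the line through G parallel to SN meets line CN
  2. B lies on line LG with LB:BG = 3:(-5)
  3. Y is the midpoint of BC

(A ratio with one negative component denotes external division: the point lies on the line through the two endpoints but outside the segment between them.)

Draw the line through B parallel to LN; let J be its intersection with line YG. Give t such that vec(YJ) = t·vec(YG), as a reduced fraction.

t = -3/7

Set S = (0, 0), N = (1, 0), C = (0, 1), G = (3, -1); any affine frame gives the same invariant.
1. L is where the line through G parallel to SN meets line CN ⇒ L = (2, -1)
2. B lies on line LG with LB:BG = 3:(-5) ⇒ B = (1/2, -1)
3. Y is the midpoint of BC ⇒ Y = (1/4, 0)
through B parallel to LN: direction (-1, 1); meets YG at J = (-13/14, 3/7)
J = Y + t·(G−Y) with t = -3/7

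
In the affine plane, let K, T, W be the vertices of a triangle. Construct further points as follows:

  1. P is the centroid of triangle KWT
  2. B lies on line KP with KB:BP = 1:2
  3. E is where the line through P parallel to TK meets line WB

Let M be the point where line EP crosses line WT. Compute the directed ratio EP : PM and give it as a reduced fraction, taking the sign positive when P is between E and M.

EP:PM = 3/4

Choose coordinates K = (0, 0), T = (1, 0), W = (0, 1).
1. P is the centroid of triangle KWT ⇒ P = (1/3, 1/3)
2. B lies on line KP with KB:BP = 1:2 ⇒ B = (1/9, 1/9)
3. E is where the line through P parallel to TK meets line WB ⇒ E = (1/12, 1/3)
line EP meets WT at M = (2/3, 1/3)
P = E + t·(M−E) with t = 3/7, so EP:PM = 3/7:4/7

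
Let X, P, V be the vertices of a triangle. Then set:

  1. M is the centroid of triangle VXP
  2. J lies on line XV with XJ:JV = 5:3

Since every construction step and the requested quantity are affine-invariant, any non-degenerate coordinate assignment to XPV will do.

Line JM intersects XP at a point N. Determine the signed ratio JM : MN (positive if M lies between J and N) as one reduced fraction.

JM:MN = 7/8

Assign X = (0, 0), P = (1, 0), V = (0, 1) — the answer is frame-independent, so this choice is without loss of generality.
1. M is the centroid of triangle VXP ⇒ M = (1/3, 1/3)
2. J lies on line XV with XJ:JV = 5:3 ⇒ J = (0, 5/8)
line JM meets XP at N = (5/7, 0)
M = J + t·(N−J) with t = 7/15, so JM:MN = 7/15:8/15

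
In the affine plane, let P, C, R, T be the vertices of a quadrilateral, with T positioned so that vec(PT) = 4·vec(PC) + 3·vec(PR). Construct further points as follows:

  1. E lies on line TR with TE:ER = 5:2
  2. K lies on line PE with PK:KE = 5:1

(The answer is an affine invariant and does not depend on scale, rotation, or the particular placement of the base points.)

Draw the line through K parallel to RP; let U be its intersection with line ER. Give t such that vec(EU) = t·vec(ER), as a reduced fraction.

Choose coordinates P = (0, 0), C = (1, 0), R = (0, 1), T = (4, 3).
1. E lies on line TR with TE:ER = 5:2 ⇒ E = (8/7, 11/7)
2. K lies on line PE with PK:KE = 5:1 ⇒ K = (20/21, 55/42)
through K parallel to RP: direction (0, -1); meets ER at U = (20/21, 31/21)
U = E + t·(R−E) with t = 1/6

t = 1/6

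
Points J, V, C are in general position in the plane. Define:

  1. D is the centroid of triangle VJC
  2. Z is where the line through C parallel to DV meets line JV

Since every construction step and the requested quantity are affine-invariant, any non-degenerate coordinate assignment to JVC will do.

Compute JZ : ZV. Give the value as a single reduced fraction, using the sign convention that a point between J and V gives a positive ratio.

Work in coordinates with J = (0, 0), V = (1, 0), C = (0, 1).
1. D is the centroid of triangle VJC ⇒ D = (1/3, 1/3)
2. Z is where the line through C parallel to DV meets line JV ⇒ Z = (2, 0)
Z = J + t·(V−J) with t = 2, so JZ:ZV = t:(1−t) = 2:-1

JZ:ZV = -2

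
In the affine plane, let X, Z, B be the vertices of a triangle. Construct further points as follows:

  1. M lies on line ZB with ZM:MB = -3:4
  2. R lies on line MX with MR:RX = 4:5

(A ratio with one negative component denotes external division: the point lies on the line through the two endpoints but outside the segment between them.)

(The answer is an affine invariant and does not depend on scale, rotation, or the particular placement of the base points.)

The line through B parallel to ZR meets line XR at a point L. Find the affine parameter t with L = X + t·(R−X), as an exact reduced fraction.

t = 11/15

Work in coordinates with X = (0, 0), Z = (1, 0), B = (0, 1).
1. M lies on line ZB with ZM:MB = -3:4 ⇒ M = (4, -3)
2. R lies on line MX with MR:RX = 4:5 ⇒ R = (20/9, -5/3)
through B parallel to ZR: direction (11/9, -5/3); meets XR at L = (44/27, -11/9)
L = X + t·(R−X) with t = 11/15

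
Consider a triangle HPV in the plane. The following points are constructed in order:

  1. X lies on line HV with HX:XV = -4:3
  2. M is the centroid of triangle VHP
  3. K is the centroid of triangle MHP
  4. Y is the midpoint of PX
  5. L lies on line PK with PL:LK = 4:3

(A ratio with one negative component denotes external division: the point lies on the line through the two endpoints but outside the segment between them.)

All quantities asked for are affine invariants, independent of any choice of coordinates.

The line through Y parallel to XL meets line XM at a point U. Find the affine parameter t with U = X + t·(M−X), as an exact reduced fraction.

Work in coordinates with H = (0, 0), P = (1, 0), V = (0, 1).
1. X lies on line HV with HX:XV = -4:3 ⇒ X = (0, 4)
2. M is the centroid of triangle VHP ⇒ M = (1/3, 1/3)
3. K is the centroid of triangle MHP ⇒ K = (4/9, 1/9)
4. Y is the midpoint of PX ⇒ Y = (1/2, 2)
5. L lies on line PK with PL:LK = 4:3 ⇒ L = (43/63, 4/63)
through Y parallel to XL: direction (43/63, -248/63); meets XM at U = (-38/225, 1318/225)
U = X + t·(M−X) with t = -38/75

t = -38/75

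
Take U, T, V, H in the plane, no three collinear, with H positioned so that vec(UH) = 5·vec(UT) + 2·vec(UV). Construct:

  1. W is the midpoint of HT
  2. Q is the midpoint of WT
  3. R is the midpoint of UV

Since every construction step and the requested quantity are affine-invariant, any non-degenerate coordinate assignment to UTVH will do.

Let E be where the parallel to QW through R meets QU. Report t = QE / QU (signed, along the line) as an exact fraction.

t = 2

Choose coordinates U = (0, 0), T = (1, 0), V = (0, 1), H = (5, 2).
1. W is the midpoint of HT ⇒ W = (3, 1)
2. Q is the midpoint of WT ⇒ Q = (2, 1/2)
3. R is the midpoint of UV ⇒ R = (0, 1/2)
through R parallel to QW: direction (1, 1/2); meets QU at E = (-2, -1/2)
E = Q + t·(U−Q) with t = 2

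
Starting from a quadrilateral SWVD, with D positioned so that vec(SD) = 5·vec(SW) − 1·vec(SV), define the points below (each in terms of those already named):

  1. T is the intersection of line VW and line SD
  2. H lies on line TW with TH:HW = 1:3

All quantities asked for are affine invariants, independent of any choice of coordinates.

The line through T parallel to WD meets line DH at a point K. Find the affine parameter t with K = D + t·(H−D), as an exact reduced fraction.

t = 4/3

Choose coordinates S = (0, 0), W = (1, 0), V = (0, 1), D = (5, -1).
1. T is the intersection of line VW and line SD ⇒ T = (5/4, -1/4)
2. H lies on line TW with TH:HW = 1:3 ⇒ H = (19/16, -3/16)
through T parallel to WD: direction (4, -1); meets DH at K = (-1/12, 1/12)
K = D + t·(H−D) with t = 4/3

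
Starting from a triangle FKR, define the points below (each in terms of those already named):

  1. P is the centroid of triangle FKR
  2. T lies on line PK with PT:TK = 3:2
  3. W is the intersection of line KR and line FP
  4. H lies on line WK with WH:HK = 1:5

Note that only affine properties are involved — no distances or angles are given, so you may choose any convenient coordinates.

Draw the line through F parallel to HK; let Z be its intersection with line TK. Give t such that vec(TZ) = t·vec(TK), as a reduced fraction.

Set F = (0, 0), K = (1, 0), R = (0, 1); any affine frame gives the same invariant.
1. P is the centroid of triangle FKR ⇒ P = (1/3, 1/3)
2. T lies on line PK with PT:TK = 3:2 ⇒ T = (11/15, 2/15)
3. W is the intersection of line KR and line FP ⇒ W = (1/2, 1/2)
4. H lies on line WK with WH:HK = 1:5 ⇒ H = (7/12, 5/12)
through F parallel to HK: direction (5/12, -5/12); meets TK at Z = (-1, 1)
Z = T + t·(K−T) with t = -13/2

t = -13/2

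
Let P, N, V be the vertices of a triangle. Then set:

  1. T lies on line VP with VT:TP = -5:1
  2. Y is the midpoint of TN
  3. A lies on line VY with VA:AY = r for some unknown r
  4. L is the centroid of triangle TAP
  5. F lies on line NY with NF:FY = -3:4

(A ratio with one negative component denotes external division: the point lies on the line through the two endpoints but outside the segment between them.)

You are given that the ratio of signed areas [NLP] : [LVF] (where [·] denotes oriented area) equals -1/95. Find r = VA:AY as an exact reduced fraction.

Set P = (0, 0), N = (1, 0), V = (0, 1); any affine frame gives the same invariant.
1. T lies on line VP with VT:TP = -5:1 ⇒ T = (0, -1/4)
2. Y is the midpoint of TN ⇒ Y = (1/2, -1/8)
3. With VA:AY = r, write λ = r/(r+1) so A = V + λ·(Y−V); A is affine-linear in λ
4. L is the centroid of triangle TAP ⇒ L is an affine combination of earlier points and hence also affine-linear in λ
5. F lies on line NY with NF:FY = -3:4 ⇒ F = (5/2, 3/8)
Every point depending on A is an affine combination of A and λ-independent points, so each such coordinate is linear in λ; the λ² term in each signed area is a multiple of (Y−V)×(Y−V) = 0, so 2·[NLP] and 2·[LVF] are each linear in λ. Evaluating at λ=0 and λ=1:
  2·[NLP] = -3/8·λ + 1/4,   2·[LVF] = -5/6·λ − 15/8
So [NLP]:[LVF] = (-3/8·λ + 1/4) / (-5/6·λ − 15/8). Setting this equal to -1/95:
  -3/8·λ + 1/4 = -1/95·(-5/6·λ − 15/8)  ⇒  λ = 3/5
Then r = λ/(1−λ) = (3/5)/(2/5) = 3/2. Check: with r = 3/2, A = (3/10, 13/40) and [NLP]:[LVF] = -1/95 as required.

r = 3/2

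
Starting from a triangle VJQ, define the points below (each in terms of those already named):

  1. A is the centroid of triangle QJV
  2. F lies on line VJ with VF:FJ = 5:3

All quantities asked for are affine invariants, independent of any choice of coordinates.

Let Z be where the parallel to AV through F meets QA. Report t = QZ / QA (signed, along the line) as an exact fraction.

t = 13/8

Choose coordinates V = (0, 0), J = (1, 0), Q = (0, 1).
1. A is the centroid of triangle QJV ⇒ A = (1/3, 1/3)
2. F lies on line VJ with VF:FJ = 5:3 ⇒ F = (5/8, 0)
through F parallel to AV: direction (-1/3, -1/3); meets QA at Z = (13/24, -1/12)
Z = Q + t·(A−Q) with t = 13/8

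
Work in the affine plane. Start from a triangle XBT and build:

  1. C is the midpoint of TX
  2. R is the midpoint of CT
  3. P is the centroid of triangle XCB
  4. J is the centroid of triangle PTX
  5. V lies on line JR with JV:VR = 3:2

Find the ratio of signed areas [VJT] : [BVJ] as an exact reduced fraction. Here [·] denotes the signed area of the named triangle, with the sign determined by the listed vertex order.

[VJT]:[BVJ] = 1/10

Work in coordinates with X = (0, 0), B = (1, 0), T = (0, 1).
1. C is the midpoint of TX ⇒ C = (0, 1/2)
2. R is the midpoint of CT ⇒ R = (0, 3/4)
3. P is the centroid of triangle XCB ⇒ P = (1/3, 1/6)
4. J is the centroid of triangle PTX ⇒ J = (1/9, 7/18)
5. V lies on line JR with JV:VR = 3:2 ⇒ V = (2/45, 109/180)
2·[VJT] = 1/60, 2·[BVJ] = 1/6
[VJT]:[BVJ] = 1/60:1/6 = 1/10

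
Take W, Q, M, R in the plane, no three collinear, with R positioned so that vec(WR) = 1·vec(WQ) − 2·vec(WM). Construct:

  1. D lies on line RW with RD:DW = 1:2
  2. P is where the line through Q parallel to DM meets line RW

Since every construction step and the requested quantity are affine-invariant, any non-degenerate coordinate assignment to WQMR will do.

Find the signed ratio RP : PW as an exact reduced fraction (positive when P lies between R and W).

Work in coordinates with W = (0, 0), Q = (1, 0), M = (0, 1), R = (1, -2).
1. D lies on line RW with RD:DW = 1:2 ⇒ D = (2/3, -4/3)
2. P is where the line through Q parallel to DM meets line RW ⇒ P = (7/3, -14/3)
P = R + t·(W−R) with t = -4/3, so RP:PW = t:(1−t) = -4/3:7/3

RP:PW = -4/7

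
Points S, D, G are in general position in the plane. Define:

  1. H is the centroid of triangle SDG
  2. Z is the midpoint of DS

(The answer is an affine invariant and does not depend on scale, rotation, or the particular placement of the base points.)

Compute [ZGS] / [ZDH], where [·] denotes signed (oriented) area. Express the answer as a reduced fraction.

Set S = (0, 0), D = (1, 0), G = (0, 1); any affine frame gives the same invariant.
1. H is the centroid of triangle SDG ⇒ H = (1/3, 1/3)
2. Z is the midpoint of DS ⇒ Z = (1/2, 0)
2·[ZGS] = 1/2, 2·[ZDH] = 1/6
[ZGS]:[ZDH] = 1/2:1/6 = 3

[ZGS]:[ZDH] = 3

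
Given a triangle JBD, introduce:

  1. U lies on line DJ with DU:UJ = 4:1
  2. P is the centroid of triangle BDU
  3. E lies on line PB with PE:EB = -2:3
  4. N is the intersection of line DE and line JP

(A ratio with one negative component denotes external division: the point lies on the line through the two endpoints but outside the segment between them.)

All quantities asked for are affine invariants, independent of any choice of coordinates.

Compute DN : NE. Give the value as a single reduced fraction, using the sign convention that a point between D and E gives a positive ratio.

DN:NE = -5/12

Choose coordinates J = (0, 0), B = (1, 0), D = (0, 1).
1. U lies on line DJ with DU:UJ = 4:1 ⇒ U = (0, 1/5)
2. P is the centroid of triangle BDU ⇒ P = (1/3, 2/5)
3. E lies on line PB with PE:EB = -2:3 ⇒ E = (-1, 6/5)
4. N is the intersection of line DE and line JP ⇒ N = (5/7, 6/7)
N = D + t·(E−D) with t = -5/7, so DN:NE = t:(1−t) = -5/7:12/7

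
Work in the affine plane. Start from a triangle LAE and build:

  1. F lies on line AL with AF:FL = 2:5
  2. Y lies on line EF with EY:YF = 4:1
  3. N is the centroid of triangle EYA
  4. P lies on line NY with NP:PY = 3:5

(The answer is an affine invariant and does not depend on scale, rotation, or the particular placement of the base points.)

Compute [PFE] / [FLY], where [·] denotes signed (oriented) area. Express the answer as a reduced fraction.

Assign L = (0, 0), A = (1, 0), E = (0, 1) — the answer is frame-independent, so this choice is without loss of generality.
1. F lies on line AL with AF:FL = 2:5 ⇒ F = (5/7, 0)
2. Y lies on line EF with EY:YF = 4:1 ⇒ Y = (4/7, 1/5)
3. N is the centroid of triangle EYA ⇒ N = (11/21, 2/5)
4. P lies on line NY with NP:PY = 3:5 ⇒ P = (13/24, 13/40)
2·[PFE] = -5/84, 2·[FLY] = -1/7
[PFE]:[FLY] = -5/84:-1/7 = 5/12

[PFE]:[FLY] = 5/12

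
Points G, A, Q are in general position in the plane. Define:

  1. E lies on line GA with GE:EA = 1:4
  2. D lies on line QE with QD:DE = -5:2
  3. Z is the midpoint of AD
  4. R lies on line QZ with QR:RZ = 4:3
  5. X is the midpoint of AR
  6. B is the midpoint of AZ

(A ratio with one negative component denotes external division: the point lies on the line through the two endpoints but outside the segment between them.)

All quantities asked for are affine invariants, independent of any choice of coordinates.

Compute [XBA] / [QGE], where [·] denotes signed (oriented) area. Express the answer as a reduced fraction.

Assign G = (0, 0), A = (1, 0), Q = (0, 1) — the answer is frame-independent, so this choice is without loss of generality.
1. E lies on line GA with GE:EA = 1:4 ⇒ E = (1/5, 0)
2. D lies on line QE with QD:DE = -5:2 ⇒ D = (1/3, -2/3)
3. Z is the midpoint of AD ⇒ Z = (2/3, -1/3)
4. R lies on line QZ with QR:RZ = 4:3 ⇒ R = (8/21, 5/21)
5. X is the midpoint of AR ⇒ X = (29/42, 5/42)
6. B is the midpoint of AZ ⇒ B = (5/6, -1/6)
2·[XBA] = 1/14, 2·[QGE] = 1/5
[XBA]:[QGE] = 1/14:1/5 = 5/14

[XBA]:[QGE] = 5/14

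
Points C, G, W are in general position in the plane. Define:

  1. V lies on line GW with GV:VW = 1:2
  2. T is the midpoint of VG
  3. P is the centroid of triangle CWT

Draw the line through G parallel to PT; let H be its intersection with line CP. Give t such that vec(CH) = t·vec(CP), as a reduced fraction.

Work in coordinates with C = (0, 0), G = (1, 0), W = (0, 1).
1. V lies on line GW with GV:VW = 1:2 ⇒ V = (2/3, 1/3)
2. T is the midpoint of VG ⇒ T = (5/6, 1/6)
3. P is the centroid of triangle CWT ⇒ P = (5/18, 7/18)
through G parallel to PT: direction (5/9, -2/9); meets CP at H = (2/9, 14/45)
H = C + t·(P−C) with t = 4/5

t = 4/5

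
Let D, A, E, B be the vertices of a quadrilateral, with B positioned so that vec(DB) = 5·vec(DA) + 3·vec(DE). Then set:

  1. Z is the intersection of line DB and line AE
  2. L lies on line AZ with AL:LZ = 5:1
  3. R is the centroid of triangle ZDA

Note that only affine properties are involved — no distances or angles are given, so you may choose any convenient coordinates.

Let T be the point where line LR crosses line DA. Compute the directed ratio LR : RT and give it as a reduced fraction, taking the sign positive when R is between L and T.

Set D = (0, 0), A = (1, 0), E = (0, 1), B = (5, 3); any affine frame gives the same invariant.
1. Z is the intersection of line DB and line AE ⇒ Z = (5/8, 3/8)
2. L lies on line AZ with AL:LZ = 5:1 ⇒ L = (11/16, 5/16)
3. R is the centroid of triangle ZDA ⇒ R = (13/24, 1/8)
line LR meets DA at T = (4/9, 0)
R = L + t·(T−L) with t = 3/5, so LR:RT = 3/5:2/5

LR:RT = 3/2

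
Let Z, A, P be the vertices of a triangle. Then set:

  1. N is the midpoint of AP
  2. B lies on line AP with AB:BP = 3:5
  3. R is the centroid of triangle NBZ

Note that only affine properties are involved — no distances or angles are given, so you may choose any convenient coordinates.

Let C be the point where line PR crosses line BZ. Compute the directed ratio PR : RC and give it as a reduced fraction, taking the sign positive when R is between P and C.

Choose coordinates Z = (0, 0), A = (1, 0), P = (0, 1).
1. N is the midpoint of AP ⇒ N = (1/2, 1/2)
2. B lies on line AP with AB:BP = 3:5 ⇒ B = (5/8, 3/8)
3. R is the centroid of triangle NBZ ⇒ R = (3/8, 7/24)
line PR meets BZ at C = (45/112, 27/112)
R = P + t·(C−P) with t = 14/15, so PR:RC = 14/15:1/15

PR:RC = 14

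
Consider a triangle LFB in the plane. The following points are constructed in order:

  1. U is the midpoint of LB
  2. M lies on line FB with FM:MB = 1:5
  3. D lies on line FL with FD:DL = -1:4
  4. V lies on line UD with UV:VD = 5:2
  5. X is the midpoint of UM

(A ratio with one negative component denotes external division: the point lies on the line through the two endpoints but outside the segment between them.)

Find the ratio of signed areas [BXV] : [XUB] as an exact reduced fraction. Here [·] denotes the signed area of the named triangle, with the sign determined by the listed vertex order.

Work in coordinates with L = (0, 0), F = (1, 0), B = (0, 1).
1. U is the midpoint of LB ⇒ U = (0, 1/2)
2. M lies on line FB with FM:MB = 1:5 ⇒ M = (5/6, 1/6)
3. D lies on line FL with FD:DL = -1:4 ⇒ D = (4/3, 0)
4. V lies on line UD with UV:VD = 5:2 ⇒ V = (20/21, 1/7)
5. X is the midpoint of UM ⇒ X = (5/12, 1/3)
2·[BXV] = 5/18, 2·[XUB] = -5/24
[BXV]:[XUB] = 5/18:-5/24 = -4/3

[BXV]:[XUB] = -4/3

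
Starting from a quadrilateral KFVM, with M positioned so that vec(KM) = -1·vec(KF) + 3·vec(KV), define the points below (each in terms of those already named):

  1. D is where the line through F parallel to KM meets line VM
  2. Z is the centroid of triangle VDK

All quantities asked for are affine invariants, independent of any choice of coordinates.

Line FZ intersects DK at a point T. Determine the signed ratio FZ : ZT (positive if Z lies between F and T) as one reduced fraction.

FZ:ZT = 7/2

Choose coordinates K = (0, 0), F = (1, 0), V = (0, 1), M = (-1, 3).
1. D is where the line through F parallel to KM meets line VM ⇒ D = (2, -3)
2. Z is the centroid of triangle VDK ⇒ Z = (2/3, -2/3)
line FZ meets DK at T = (4/7, -6/7)
Z = F + t·(T−F) with t = 7/9, so FZ:ZT = 7/9:2/9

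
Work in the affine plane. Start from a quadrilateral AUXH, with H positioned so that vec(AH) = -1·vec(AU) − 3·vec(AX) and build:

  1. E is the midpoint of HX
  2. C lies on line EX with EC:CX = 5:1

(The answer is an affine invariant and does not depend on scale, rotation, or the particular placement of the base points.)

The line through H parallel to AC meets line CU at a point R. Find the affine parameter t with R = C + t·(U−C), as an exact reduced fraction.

t = -11/8

Work in coordinates with A = (0, 0), U = (1, 0), X = (0, 1), H = (-1, -3).
1. E is the midpoint of HX ⇒ E = (-1/2, -1)
2. C lies on line EX with EC:CX = 5:1 ⇒ C = (-1/12, 2/3)
through H parallel to AC: direction (-1/12, 2/3); meets CU at R = (-151/96, 19/12)
R = C + t·(U−C) with t = -11/8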